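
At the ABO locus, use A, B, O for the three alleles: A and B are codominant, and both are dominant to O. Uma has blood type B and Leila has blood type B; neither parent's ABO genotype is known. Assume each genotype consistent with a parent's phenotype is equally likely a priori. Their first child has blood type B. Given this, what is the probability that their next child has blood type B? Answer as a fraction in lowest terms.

Possible genotypes: Uma ∈ {BB, BO}; Leila ∈ {BB, BO}.
Weight each parental genotype pair by prior × P(type-B child):
  BB × BB: posterior weight 4/15; P(next child type B) = 1.
  BB × BO: posterior weight 4/15; P(next child type B) = 1.
  BO × BB: posterior weight 4/15; P(next child type B) = 1.
  BO × BO: posterior weight 1/5; P(next child type B) = 3/4.
Weighted sum = 19/20.

19/20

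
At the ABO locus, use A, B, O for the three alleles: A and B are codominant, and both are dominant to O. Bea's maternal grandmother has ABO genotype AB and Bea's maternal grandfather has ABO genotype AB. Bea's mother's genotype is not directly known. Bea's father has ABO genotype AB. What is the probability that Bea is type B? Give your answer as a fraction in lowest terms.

1/4

Bea's mother's ABO genotype from AB × AB: 1/4 AA, 1/2 AB, 1/4 BB.
Crossing each possibility with the father AB and summing P(type B): 1/4·0 + 1/2·1/4 + 1/4·1/2 = 1/4.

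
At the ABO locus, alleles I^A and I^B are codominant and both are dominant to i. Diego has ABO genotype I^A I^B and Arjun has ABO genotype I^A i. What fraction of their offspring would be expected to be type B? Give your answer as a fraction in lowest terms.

ABO cross I^A I^B × I^A i → offspring phenotypes: 1/2 A, 1/4 B, 1/4 AB.
So P(type B) = 1/4.

1/4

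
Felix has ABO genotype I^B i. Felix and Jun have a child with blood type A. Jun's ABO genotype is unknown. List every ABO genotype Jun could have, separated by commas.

For each candidate genotype of Jun, check whether crossing it with I^B i can produce every observed child phenotype.
  I^A I^A → possible child types {A, AB} ✓
  I^A I^B → possible child types {A, B, AB} ✓
  I^A i → possible child types {O, A, B, AB} ✓
  I^B I^B → possible child types {B} ✗
  I^B i → possible child types {O, B} ✗
  i i → possible child types {O, B} ✗

I^A I^A, I^A I^B, I^A i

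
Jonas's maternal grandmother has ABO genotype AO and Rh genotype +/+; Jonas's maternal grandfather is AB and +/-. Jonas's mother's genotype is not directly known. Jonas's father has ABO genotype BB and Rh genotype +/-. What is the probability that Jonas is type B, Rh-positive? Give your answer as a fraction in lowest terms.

7/16

Jonas's mother's ABO genotype from AO × AB: 1/4 AA, 1/4 AB, 1/4 AO, 1/4 BO.
Crossing each possibility with the father BB and summing P(type B): 1/4·0 + 1/4·1/2 + 1/4·1/2 + 1/4·1 = 1/2.
Similarly for Rh via the mother's Rh distribution: P(Rh+) = 7/8.
Independent loci: 1/2 × 7/8 = 7/16.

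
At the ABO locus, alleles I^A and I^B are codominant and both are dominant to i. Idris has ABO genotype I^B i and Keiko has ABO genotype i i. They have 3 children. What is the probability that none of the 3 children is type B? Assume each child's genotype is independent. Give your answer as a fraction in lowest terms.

1/8

ABO cross I^B i × i i → 1/2 O, 1/2 B.
So P(type B) = 1/2 per child.
P(not type B) = 1/2 for one child; (1/2)^3 = 1/8.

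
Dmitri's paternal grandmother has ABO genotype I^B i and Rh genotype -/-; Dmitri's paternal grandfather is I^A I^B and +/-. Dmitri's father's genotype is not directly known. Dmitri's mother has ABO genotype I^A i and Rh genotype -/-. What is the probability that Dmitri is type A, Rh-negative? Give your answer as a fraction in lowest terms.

Dmitri's father's ABO genotype from I^B i × I^A I^B: 1/4 I^A I^B, 1/4 I^A i, 1/4 I^B I^B, 1/4 I^B i.
Crossing each possibility with the mother I^A i and summing P(type A): 1/4·1/2 + 1/4·3/4 + 1/4·0 + 1/4·1/4 = 3/8.
Similarly for Rh via the father's Rh distribution: P(Rh-) = 3/4.
Independent loci: 3/8 × 3/4 = 9/32.

9/32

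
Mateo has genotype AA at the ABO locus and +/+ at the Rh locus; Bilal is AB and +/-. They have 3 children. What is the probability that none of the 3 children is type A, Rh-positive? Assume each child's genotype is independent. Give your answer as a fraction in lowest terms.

1/8

ABO cross AA × AB → 1/2 A, 1/2 AB.
Rh cross +/+ × +/- → 1 Rh+; so P(type A, Rh-positive) = 1/2 × 1 = 1/2 per child.
P(not type A, Rh-positive) = 1/2 for one child; (1/2)^3 = 1/8.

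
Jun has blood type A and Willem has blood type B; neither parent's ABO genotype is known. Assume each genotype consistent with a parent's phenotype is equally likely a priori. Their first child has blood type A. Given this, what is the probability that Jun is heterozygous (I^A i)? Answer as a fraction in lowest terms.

1/3

Possible genotypes: Jun ∈ {I^A I^A, I^A i}; Willem ∈ {I^B I^B, I^B i}.
Weight each parental genotype pair by prior × P(type-A child):
  I^A I^A × I^B i: posterior weight 2/3.
  I^A i × I^B i: posterior weight 1/3.
Sum the posterior weight over pairs where Jun is I^A i: 1/3.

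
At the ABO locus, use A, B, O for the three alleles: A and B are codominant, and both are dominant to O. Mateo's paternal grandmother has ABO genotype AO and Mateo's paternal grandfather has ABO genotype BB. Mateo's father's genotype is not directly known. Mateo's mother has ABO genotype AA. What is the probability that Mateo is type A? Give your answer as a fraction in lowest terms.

1/2

Mateo's father's ABO genotype from AO × BB: 1/2 AB, 1/2 BO.
Crossing each possibility with the mother AA and summing P(type A): 1/2·1/2 + 1/2·1/2 = 1/2.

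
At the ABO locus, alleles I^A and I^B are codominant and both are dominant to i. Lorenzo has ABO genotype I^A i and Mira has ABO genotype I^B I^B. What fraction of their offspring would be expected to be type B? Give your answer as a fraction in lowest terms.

ABO cross I^A i × I^B I^B → offspring phenotypes: 1/2 B, 1/2 AB.
So P(type B) = 1/2.

1/2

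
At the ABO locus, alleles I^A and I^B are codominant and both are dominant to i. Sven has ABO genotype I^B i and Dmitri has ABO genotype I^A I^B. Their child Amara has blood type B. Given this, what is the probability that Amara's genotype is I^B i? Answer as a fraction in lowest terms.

1/2

Cross I^B i × I^A I^B → 1/4 I^A I^B, 1/4 I^A i, 1/4 I^B I^B, 1/4 I^B i.
Type-B genotypes among offspring: I^B I^B (1/4), I^B i (1/4); total 1/2.
P(I^B i | type B) = (1/4) / (1/2) = 1/2.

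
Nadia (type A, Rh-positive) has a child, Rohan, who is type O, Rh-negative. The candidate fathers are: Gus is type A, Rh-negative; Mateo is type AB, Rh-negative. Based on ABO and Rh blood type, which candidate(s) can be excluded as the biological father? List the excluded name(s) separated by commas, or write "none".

A candidate is excluded only if no genotype consistent with his phenotype could produce a type O, Rh-negative child with a type A, Rh-positive mother.
Mateo (type AB, Rh-): no genotype consistent with that phenotype can produce a type-O Rh- child with a type-A mother.

Mateo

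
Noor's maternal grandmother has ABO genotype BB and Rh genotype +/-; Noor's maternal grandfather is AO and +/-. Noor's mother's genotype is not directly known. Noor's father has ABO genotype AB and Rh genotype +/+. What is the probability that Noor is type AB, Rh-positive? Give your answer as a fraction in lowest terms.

3/8

Noor's mother's ABO genotype from BB × AO: 1/2 AB, 1/2 BO.
Crossing each possibility with the father AB and summing P(type AB): 1/2·1/2 + 1/2·1/4 = 3/8.
Similarly for Rh via the mother's Rh distribution: P(Rh+) = 1.
Independent loci: 3/8 × 1 = 3/8.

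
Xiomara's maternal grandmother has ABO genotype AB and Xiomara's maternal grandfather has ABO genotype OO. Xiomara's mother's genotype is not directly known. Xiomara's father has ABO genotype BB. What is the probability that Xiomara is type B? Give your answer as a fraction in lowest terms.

Xiomara's mother's ABO genotype from AB × OO: 1/2 AO, 1/2 BO.
Crossing each possibility with the father BB and summing P(type B): 1/2·1/2 + 1/2·1 = 3/4.

3/4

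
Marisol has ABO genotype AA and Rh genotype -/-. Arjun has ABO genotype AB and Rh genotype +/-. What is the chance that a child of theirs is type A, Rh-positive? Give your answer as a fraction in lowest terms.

1/4

ABO cross AA × AB → offspring phenotypes: 1/2 A, 1/2 AB.
Rh cross -/- × +/- → 1/2 Rh+, 1/2 Rh-.
Independent loci: P(type A, Rh-positive) = 1/2 × 1/2 = 1/4.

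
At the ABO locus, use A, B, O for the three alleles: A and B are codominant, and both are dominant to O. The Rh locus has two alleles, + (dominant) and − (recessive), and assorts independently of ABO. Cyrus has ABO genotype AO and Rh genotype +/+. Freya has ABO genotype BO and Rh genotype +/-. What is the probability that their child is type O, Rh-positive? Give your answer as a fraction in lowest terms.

1/4

ABO cross AO × BO → offspring phenotypes: 1/4 O, 1/4 A, 1/4 B, 1/4 AB.
Rh cross +/+ × +/- → 1 Rh+.
Independent loci: P(type O, Rh-positive) = 1/4 × 1 = 1/4.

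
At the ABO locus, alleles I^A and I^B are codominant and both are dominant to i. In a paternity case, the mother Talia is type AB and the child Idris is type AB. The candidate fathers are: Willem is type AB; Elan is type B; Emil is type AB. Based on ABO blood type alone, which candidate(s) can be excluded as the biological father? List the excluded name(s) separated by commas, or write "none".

A candidate is excluded only if no genotype consistent with his phenotype could produce a type AB child with a type AB mother.
Every candidate has at least one consistent genotype combination, so none can be excluded.

none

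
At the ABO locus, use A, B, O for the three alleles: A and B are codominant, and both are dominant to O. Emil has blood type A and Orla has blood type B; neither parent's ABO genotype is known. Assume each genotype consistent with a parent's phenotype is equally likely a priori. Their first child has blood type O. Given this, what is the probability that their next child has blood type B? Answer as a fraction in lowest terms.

1/4

Possible genotypes: Emil ∈ {AA, AO}; Orla ∈ {BB, BO}.
Weight each parental genotype pair by prior × P(type-O child):
  AO × BO: posterior weight 1; P(next child type B) = 1/4.
Weighted sum = 1/4.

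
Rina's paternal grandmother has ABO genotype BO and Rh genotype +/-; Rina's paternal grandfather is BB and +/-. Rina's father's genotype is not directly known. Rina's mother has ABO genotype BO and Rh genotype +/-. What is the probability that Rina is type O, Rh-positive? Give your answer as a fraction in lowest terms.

Rina's father's ABO genotype from BO × BB: 1/2 BB, 1/2 BO.
Crossing each possibility with the mother BO and summing P(type O): 1/2·0 + 1/2·1/4 = 1/8.
Similarly for Rh via the father's Rh distribution: P(Rh+) = 3/4.
Independent loci: 1/8 × 3/4 = 3/32.

3/32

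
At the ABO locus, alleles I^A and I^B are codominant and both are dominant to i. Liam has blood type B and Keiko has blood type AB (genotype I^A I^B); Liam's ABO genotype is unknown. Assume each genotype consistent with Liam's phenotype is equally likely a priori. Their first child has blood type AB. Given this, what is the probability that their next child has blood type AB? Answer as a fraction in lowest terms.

Possible genotypes: Liam ∈ {I^B I^B, I^B i}; Keiko ∈ {I^A I^B}.
Weight each parental genotype pair by prior × P(type-AB child):
  I^B I^B × I^A I^B: posterior weight 2/3; P(next child type AB) = 1/2.
  I^B i × I^A I^B: posterior weight 1/3; P(next child type AB) = 1/4.
Weighted sum = 5/12.

5/12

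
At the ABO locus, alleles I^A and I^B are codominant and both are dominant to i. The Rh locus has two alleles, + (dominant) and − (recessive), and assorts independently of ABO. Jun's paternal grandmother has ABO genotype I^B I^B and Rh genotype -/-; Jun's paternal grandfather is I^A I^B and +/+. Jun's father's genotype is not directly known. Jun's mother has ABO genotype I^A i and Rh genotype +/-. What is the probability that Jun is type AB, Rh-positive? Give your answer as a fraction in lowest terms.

9/32

Jun's father's ABO genotype from I^B I^B × I^A I^B: 1/2 I^A I^B, 1/2 I^B I^B.
Crossing each possibility with the mother I^A i and summing P(type AB): 1/2·1/4 + 1/2·1/2 = 3/8.
Similarly for Rh via the father's Rh distribution: P(Rh+) = 3/4.
Independent loci: 3/8 × 3/4 = 9/32.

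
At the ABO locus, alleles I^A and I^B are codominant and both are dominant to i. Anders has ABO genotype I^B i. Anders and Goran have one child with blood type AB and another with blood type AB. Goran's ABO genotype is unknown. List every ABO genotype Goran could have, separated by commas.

For each candidate genotype of Goran, check whether crossing it with I^B i can produce every observed child phenotype.
  I^A I^A → possible child types {A, AB} ✓
  I^A I^B → possible child types {A, B, AB} ✓
  I^A i → possible child types {O, A, B, AB} ✓
  I^B I^B → possible child types {B} ✗
  I^B i → possible child types {O, B} ✗
  i i → possible child types {O, B} ✗

I^A I^A, I^A I^B, I^A i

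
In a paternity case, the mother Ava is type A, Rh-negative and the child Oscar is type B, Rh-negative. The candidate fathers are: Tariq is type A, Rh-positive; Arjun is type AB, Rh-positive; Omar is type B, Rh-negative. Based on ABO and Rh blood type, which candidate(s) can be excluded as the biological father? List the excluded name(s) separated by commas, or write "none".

A candidate is excluded only if no genotype consistent with his phenotype could produce a type B, Rh-negative child with a type A, Rh-negative mother.
Tariq (type A, Rh+): no genotype consistent with that phenotype can produce a type-B Rh- child with a type-A mother.

Tariq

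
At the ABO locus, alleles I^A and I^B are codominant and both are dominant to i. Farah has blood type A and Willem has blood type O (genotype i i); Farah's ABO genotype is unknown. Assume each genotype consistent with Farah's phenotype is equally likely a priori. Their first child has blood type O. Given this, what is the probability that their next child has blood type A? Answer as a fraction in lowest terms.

1/2

Possible genotypes: Farah ∈ {I^A I^A, I^A i}; Willem ∈ {i i}.
Weight each parental genotype pair by prior × P(type-O child):
  I^A i × i i: posterior weight 1; P(next child type A) = 1/2.
Weighted sum = 1/2.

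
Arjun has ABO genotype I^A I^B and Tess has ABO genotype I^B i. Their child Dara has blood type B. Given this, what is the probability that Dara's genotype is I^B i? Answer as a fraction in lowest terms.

Cross I^A I^B × I^B i → 1/4 I^A I^B, 1/4 I^A i, 1/4 I^B I^B, 1/4 I^B i.
Type-B genotypes among offspring: I^B I^B (1/4), I^B i (1/4); total 1/2.
P(I^B i | type B) = (1/4) / (1/2) = 1/2.

1/2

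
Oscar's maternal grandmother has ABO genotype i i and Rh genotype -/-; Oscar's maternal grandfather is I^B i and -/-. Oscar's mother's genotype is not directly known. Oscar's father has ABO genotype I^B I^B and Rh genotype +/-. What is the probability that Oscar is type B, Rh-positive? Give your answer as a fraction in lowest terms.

Oscar's mother's ABO genotype from i i × I^B i: 1/2 I^B i, 1/2 i i.
Crossing each possibility with the father I^B I^B and summing P(type B): 1/2·1 + 1/2·1 = 1.
Similarly for Rh via the mother's Rh distribution: P(Rh+) = 1/2.
Independent loci: 1 × 1/2 = 1/2.

1/2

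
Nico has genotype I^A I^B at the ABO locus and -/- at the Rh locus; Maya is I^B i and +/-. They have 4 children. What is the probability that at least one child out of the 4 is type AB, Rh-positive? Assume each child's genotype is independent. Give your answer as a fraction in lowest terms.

1695/4096

ABO cross I^A I^B × I^B i → 1/4 A, 1/2 B, 1/4 AB.
Rh cross -/- × +/- → 1/2 Rh+, 1/2 Rh-; so P(type AB, Rh-positive) = 1/4 × 1/2 = 1/8 per child.
P(none) = (7/8)^4 = 2401/4096; P(at least one) = 1 − 2401/4096 = 1695/4096.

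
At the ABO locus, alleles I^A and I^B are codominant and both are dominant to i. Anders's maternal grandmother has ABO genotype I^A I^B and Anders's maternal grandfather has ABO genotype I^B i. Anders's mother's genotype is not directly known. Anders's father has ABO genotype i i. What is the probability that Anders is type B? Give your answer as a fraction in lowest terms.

1/2

Anders's mother's ABO genotype from I^A I^B × I^B i: 1/4 I^A I^B, 1/4 I^A i, 1/4 I^B I^B, 1/4 I^B i.
Crossing each possibility with the father i i and summing P(type B): 1/4·1/2 + 1/4·0 + 1/4·1 + 1/4·1/2 = 1/2.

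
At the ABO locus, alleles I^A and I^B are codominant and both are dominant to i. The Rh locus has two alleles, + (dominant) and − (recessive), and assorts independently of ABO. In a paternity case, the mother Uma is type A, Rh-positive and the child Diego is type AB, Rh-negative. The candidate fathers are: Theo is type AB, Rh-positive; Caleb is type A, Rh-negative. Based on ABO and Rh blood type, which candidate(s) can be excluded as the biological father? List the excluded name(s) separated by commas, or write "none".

A candidate is excluded only if no genotype consistent with his phenotype could produce a type AB, Rh-negative child with a type A, Rh-positive mother.
Caleb (type A, Rh-): no genotype consistent with that phenotype can produce a type-AB Rh- child with a type-A mother.

Caleb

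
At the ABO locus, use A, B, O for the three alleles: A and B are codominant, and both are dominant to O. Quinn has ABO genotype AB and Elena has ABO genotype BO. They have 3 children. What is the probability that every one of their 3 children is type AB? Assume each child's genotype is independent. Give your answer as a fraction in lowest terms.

ABO cross AB × BO → 1/4 A, 1/2 B, 1/4 AB.
So P(type AB) = 1/4 per child.
All 3 independent: (1/4)^3 = 1/64.

1/64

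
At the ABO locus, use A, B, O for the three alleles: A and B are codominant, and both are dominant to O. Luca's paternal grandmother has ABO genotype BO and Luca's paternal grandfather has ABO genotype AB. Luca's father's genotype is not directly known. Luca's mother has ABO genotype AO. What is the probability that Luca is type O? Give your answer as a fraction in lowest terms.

Luca's father's ABO genotype from BO × AB: 1/4 AB, 1/4 AO, 1/4 BB, 1/4 BO.
Crossing each possibility with the mother AO and summing P(type O): 1/4·0 + 1/4·1/4 + 1/4·0 + 1/4·1/4 = 1/8.

1/8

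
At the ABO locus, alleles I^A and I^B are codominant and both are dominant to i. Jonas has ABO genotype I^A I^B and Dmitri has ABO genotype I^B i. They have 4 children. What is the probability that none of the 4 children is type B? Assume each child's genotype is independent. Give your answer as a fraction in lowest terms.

ABO cross I^A I^B × I^B i → 1/4 A, 1/2 B, 1/4 AB.
So P(type B) = 1/2 per child.
P(not type B) = 1/2 for one child; (1/2)^4 = 1/16.

1/16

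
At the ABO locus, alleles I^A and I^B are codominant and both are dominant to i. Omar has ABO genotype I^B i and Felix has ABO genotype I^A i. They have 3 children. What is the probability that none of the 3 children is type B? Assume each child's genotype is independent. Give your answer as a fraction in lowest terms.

27/64

ABO cross I^B i × I^A i → 1/4 O, 1/4 A, 1/4 B, 1/4 AB.
So P(type B) = 1/4 per child.
P(not type B) = 3/4 for one child; (3/4)^3 = 27/64.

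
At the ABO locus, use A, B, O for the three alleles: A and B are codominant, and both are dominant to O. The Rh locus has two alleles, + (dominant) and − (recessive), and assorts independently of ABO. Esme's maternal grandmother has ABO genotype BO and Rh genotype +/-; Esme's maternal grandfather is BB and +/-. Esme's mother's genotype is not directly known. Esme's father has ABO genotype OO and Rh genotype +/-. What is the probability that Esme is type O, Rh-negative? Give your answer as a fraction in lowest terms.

1/16

Esme's mother's ABO genotype from BO × BB: 1/2 BB, 1/2 BO.
Crossing each possibility with the father OO and summing P(type O): 1/2·0 + 1/2·1/2 = 1/4.
Similarly for Rh via the mother's Rh distribution: P(Rh-) = 1/4.
Independent loci: 1/4 × 1/4 = 1/16.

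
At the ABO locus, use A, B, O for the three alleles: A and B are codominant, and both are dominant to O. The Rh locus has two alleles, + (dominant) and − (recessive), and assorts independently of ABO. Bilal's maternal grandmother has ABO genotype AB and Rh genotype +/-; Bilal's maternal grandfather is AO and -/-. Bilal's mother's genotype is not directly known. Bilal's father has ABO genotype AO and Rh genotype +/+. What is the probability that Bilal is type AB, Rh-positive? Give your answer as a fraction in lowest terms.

1/8

Bilal's mother's ABO genotype from AB × AO: 1/4 AA, 1/4 AB, 1/4 AO, 1/4 BO.
Crossing each possibility with the father AO and summing P(type AB): 1/4·0 + 1/4·1/4 + 1/4·0 + 1/4·1/4 = 1/8.
Similarly for Rh via the mother's Rh distribution: P(Rh+) = 1.
Independent loci: 1/8 × 1 = 1/8.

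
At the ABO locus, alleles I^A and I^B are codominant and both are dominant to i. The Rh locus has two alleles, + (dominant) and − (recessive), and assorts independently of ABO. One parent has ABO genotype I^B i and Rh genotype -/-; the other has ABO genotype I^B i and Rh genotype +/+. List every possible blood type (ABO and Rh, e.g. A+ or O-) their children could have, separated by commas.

O+, B+

Gametes from I^B i × I^B i give offspring ABO genotypes I^B I^B, I^B i, i i, i.e. phenotypes O, B.
Rh cross -/- × +/+ → phenotypes Rh+.
Combining independently: O+, B+.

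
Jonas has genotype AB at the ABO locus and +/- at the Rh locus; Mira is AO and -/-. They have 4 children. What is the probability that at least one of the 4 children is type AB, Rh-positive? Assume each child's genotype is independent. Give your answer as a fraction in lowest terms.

1695/4096

ABO cross AB × AO → 1/2 A, 1/4 B, 1/4 AB.
Rh cross +/- × -/- → 1/2 Rh+, 1/2 Rh-; so P(type AB, Rh-positive) = 1/4 × 1/2 = 1/8 per child.
P(none) = (7/8)^4 = 2401/4096; P(at least one) = 1 − 2401/4096 = 1695/4096.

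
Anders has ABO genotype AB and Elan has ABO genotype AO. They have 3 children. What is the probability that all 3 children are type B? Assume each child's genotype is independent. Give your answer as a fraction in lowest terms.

ABO cross AB × AO → 1/2 A, 1/4 B, 1/4 AB.
So P(type B) = 1/4 per child.
All 3 independent: (1/4)^3 = 1/64.

1/64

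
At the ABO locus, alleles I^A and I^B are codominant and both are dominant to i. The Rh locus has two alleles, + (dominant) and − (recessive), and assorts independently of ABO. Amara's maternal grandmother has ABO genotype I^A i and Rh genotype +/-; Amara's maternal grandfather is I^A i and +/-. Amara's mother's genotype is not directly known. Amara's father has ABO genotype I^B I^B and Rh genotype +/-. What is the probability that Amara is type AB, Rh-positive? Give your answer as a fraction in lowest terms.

3/8

Amara's mother's ABO genotype from I^A i × I^A i: 1/4 I^A I^A, 1/2 I^A i, 1/4 i i.
Crossing each possibility with the father I^B I^B and summing P(type AB): 1/4·1 + 1/2·1/2 + 1/4·0 = 1/2.
Similarly for Rh via the mother's Rh distribution: P(Rh+) = 3/4.
Independent loci: 1/2 × 3/4 = 3/8.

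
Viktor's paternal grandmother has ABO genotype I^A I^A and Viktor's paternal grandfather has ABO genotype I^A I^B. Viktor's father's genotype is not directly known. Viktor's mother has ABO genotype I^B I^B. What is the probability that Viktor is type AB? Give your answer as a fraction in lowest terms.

3/4

Viktor's father's ABO genotype from I^A I^A × I^A I^B: 1/2 I^A I^A, 1/2 I^A I^B.
Crossing each possibility with the mother I^B I^B and summing P(type AB): 1/2·1 + 1/2·1/2 = 3/4.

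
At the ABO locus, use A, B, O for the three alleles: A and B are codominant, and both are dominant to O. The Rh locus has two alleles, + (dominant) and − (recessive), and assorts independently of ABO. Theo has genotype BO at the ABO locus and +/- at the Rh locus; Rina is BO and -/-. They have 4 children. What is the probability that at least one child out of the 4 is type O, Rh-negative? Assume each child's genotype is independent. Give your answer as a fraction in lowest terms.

ABO cross BO × BO → 1/4 O, 3/4 B.
Rh cross +/- × -/- → 1/2 Rh+, 1/2 Rh-; so P(type O, Rh-negative) = 1/4 × 1/2 = 1/8 per child.
P(none) = (7/8)^4 = 2401/4096; P(at least one) = 1 − 2401/4096 = 1695/4096.

1695/4096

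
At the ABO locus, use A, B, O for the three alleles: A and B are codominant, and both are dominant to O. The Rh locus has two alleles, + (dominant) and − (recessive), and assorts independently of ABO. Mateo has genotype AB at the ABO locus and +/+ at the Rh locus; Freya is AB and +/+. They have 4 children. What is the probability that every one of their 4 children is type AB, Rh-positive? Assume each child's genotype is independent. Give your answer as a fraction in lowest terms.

ABO cross AB × AB → 1/4 A, 1/4 B, 1/2 AB.
Rh cross +/+ × +/+ → 1 Rh+; so P(type AB, Rh-positive) = 1/2 × 1 = 1/2 per child.
All 4 independent: (1/2)^4 = 1/16.

1/16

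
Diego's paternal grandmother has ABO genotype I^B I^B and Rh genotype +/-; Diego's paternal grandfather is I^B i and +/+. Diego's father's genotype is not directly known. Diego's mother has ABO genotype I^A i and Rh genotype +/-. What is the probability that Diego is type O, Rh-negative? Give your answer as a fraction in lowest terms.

Diego's father's ABO genotype from I^B I^B × I^B i: 1/2 I^B I^B, 1/2 I^B i.
Crossing each possibility with the mother I^A i and summing P(type O): 1/2·0 + 1/2·1/4 = 1/8.
Similarly for Rh via the father's Rh distribution: P(Rh-) = 1/8.
Independent loci: 1/8 × 1/8 = 1/64.

1/64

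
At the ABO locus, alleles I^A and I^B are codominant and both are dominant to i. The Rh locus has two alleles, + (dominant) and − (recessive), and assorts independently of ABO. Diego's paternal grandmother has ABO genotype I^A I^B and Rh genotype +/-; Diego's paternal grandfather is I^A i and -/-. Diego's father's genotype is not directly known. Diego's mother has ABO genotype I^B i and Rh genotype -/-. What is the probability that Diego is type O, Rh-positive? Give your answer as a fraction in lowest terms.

1/32

Diego's father's ABO genotype from I^A I^B × I^A i: 1/4 I^A I^A, 1/4 I^A I^B, 1/4 I^A i, 1/4 I^B i.
Crossing each possibility with the mother I^B i and summing P(type O): 1/4·0 + 1/4·0 + 1/4·1/4 + 1/4·1/4 = 1/8.
Similarly for Rh via the father's Rh distribution: P(Rh+) = 1/4.
Independent loci: 1/8 × 1/4 = 1/32.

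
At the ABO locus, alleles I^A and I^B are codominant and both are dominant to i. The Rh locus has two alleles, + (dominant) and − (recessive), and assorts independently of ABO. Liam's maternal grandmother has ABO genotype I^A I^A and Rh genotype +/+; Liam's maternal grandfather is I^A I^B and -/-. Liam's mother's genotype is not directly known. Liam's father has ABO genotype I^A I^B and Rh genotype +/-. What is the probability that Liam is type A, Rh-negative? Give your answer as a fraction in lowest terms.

3/32

Liam's mother's ABO genotype from I^A I^A × I^A I^B: 1/2 I^A I^A, 1/2 I^A I^B.
Crossing each possibility with the father I^A I^B and summing P(type A): 1/2·1/2 + 1/2·1/4 = 3/8.
Similarly for Rh via the mother's Rh distribution: P(Rh-) = 1/4.
Independent loci: 3/8 × 1/4 = 3/32.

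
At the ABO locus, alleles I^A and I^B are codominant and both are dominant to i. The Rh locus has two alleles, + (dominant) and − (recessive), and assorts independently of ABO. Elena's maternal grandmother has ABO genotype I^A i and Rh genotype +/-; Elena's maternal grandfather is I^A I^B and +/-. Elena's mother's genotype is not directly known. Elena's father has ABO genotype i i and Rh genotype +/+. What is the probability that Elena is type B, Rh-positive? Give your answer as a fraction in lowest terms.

Elena's mother's ABO genotype from I^A i × I^A I^B: 1/4 I^A I^A, 1/4 I^A I^B, 1/4 I^A i, 1/4 I^B i.
Crossing each possibility with the father i i and summing P(type B): 1/4·0 + 1/4·1/2 + 1/4·0 + 1/4·1/2 = 1/4.
Similarly for Rh via the mother's Rh distribution: P(Rh+) = 1.
Independent loci: 1/4 × 1 = 1/4.

1/4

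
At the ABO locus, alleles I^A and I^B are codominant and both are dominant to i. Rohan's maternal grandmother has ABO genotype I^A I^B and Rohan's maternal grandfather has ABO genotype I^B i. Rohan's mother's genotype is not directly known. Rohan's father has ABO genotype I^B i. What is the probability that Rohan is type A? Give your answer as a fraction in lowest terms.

Rohan's mother's ABO genotype from I^A I^B × I^B i: 1/4 I^A I^B, 1/4 I^A i, 1/4 I^B I^B, 1/4 I^B i.
Crossing each possibility with the father I^B i and summing P(type A): 1/4·1/4 + 1/4·1/4 + 1/4·0 + 1/4·0 = 1/8.

1/8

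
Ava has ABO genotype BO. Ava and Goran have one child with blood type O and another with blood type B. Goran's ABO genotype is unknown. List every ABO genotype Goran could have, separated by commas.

For each candidate genotype of Goran, check whether crossing it with BO can produce every observed child phenotype.
  AA → possible child types {A, AB} ✗
  AB → possible child types {A, B, AB} ✗
  AO → possible child types {O, A, B, AB} ✓
  BB → possible child types {B} ✗
  BO → possible child types {O, B} ✓
  OO → possible child types {O, B} ✓

AO, BO, OO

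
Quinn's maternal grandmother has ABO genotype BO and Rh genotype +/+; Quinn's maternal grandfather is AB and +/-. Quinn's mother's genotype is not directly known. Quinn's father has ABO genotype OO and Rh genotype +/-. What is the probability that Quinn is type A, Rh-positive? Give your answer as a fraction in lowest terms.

7/32

Quinn's mother's ABO genotype from BO × AB: 1/4 AB, 1/4 AO, 1/4 BB, 1/4 BO.
Crossing each possibility with the father OO and summing P(type A): 1/4·1/2 + 1/4·1/2 + 1/4·0 + 1/4·0 = 1/4.
Similarly for Rh via the mother's Rh distribution: P(Rh+) = 7/8.
Independent loci: 1/4 × 7/8 = 7/32.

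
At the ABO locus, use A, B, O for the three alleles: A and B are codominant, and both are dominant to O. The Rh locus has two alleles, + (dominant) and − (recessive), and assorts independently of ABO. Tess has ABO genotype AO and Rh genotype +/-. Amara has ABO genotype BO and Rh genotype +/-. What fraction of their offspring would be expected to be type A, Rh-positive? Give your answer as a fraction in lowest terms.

ABO cross AO × BO → offspring phenotypes: 1/4 O, 1/4 A, 1/4 B, 1/4 AB.
Rh cross +/- × +/- → 3/4 Rh+, 1/4 Rh-.
Independent loci: P(type A, Rh-positive) = 1/4 × 3/4 = 3/16.

3/16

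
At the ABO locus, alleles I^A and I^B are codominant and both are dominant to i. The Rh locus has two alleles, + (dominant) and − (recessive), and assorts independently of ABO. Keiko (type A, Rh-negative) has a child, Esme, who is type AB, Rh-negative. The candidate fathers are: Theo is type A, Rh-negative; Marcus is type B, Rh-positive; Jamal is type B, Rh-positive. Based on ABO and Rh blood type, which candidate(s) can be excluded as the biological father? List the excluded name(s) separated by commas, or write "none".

A candidate is excluded only if no genotype consistent with his phenotype could produce a type AB, Rh-negative child with a type A, Rh-negative mother.
Theo (type A, Rh-): no genotype consistent with that phenotype can produce a type-AB Rh- child with a type-A mother.

Theo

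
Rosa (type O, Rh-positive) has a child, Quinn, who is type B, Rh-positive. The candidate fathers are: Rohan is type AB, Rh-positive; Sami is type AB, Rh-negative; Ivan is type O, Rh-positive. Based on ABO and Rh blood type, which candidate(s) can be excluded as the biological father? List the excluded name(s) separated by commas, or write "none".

Ivan

A candidate is excluded only if no genotype consistent with his phenotype could produce a type B, Rh-positive child with a type O, Rh-positive mother.
Ivan (type O, Rh+): no genotype consistent with that phenotype can produce a type-B Rh+ child with a type-O mother.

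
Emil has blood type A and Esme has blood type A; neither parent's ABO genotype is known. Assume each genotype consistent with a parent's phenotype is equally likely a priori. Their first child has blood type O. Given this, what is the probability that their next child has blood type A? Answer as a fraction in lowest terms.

Possible genotypes: Emil ∈ {I^A I^A, I^A i}; Esme ∈ {I^A I^A, I^A i}.
Weight each parental genotype pair by prior × P(type-O child):
  I^A i × I^A i: posterior weight 1; P(next child type A) = 3/4.
Weighted sum = 3/4.

3/4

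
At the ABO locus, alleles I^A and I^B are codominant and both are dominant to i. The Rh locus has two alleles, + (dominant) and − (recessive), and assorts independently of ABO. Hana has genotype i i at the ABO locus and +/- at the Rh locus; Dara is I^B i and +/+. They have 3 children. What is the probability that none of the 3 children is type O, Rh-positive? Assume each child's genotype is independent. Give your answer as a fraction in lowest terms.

1/8

ABO cross i i × I^B i → 1/2 O, 1/2 B.
Rh cross +/- × +/+ → 1 Rh+; so P(type O, Rh-positive) = 1/2 × 1 = 1/2 per child.
P(not type O, Rh-positive) = 1/2 for one child; (1/2)^3 = 1/8.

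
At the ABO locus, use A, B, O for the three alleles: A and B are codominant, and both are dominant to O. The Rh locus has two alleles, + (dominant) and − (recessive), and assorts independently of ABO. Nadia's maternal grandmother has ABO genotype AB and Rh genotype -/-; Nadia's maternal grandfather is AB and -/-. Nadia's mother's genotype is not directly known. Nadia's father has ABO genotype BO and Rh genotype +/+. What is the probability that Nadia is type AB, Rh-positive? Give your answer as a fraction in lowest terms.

Nadia's mother's ABO genotype from AB × AB: 1/4 AA, 1/2 AB, 1/4 BB.
Crossing each possibility with the father BO and summing P(type AB): 1/4·1/2 + 1/2·1/4 + 1/4·0 = 1/4.
Similarly for Rh via the mother's Rh distribution: P(Rh+) = 1.
Independent loci: 1/4 × 1 = 1/4.

1/4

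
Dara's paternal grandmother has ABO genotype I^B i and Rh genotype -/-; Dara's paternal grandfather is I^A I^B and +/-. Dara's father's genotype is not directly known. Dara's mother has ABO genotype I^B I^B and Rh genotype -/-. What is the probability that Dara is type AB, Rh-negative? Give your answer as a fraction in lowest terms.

Dara's father's ABO genotype from I^B i × I^A I^B: 1/4 I^A I^B, 1/4 I^A i, 1/4 I^B I^B, 1/4 I^B i.
Crossing each possibility with the mother I^B I^B and summing P(type AB): 1/4·1/2 + 1/4·1/2 + 1/4·0 + 1/4·0 = 1/4.
Similarly for Rh via the father's Rh distribution: P(Rh-) = 3/4.
Independent loci: 1/4 × 3/4 = 3/16.

3/16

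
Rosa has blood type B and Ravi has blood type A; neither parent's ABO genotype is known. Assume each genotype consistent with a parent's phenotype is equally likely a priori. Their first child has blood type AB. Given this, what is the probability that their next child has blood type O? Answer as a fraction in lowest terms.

1/36

Possible genotypes: Rosa ∈ {BB, BO}; Ravi ∈ {AA, AO}.
Weight each parental genotype pair by prior × P(type-AB child):
  BB × AA: posterior weight 4/9; P(next child type O) = 0.
  BB × AO: posterior weight 2/9; P(next child type O) = 0.
  BO × AA: posterior weight 2/9; P(next child type O) = 0.
  BO × AO: posterior weight 1/9; P(next child type O) = 1/4.
Weighted sum = 1/36.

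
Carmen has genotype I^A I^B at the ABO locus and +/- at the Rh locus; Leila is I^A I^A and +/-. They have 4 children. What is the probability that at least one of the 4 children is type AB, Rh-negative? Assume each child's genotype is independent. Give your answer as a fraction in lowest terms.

1695/4096

ABO cross I^A I^B × I^A I^A → 1/2 A, 1/2 AB.
Rh cross +/- × +/- → 3/4 Rh+, 1/4 Rh-; so P(type AB, Rh-negative) = 1/2 × 1/4 = 1/8 per child.
P(none) = (7/8)^4 = 2401/4096; P(at least one) = 1 − 2401/4096 = 1695/4096.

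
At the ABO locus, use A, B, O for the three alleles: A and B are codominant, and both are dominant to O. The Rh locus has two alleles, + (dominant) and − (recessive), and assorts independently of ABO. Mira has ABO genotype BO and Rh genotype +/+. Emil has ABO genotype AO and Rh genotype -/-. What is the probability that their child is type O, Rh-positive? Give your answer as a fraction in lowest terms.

1/4

ABO cross BO × AO → offspring phenotypes: 1/4 O, 1/4 A, 1/4 B, 1/4 AB.
Rh cross +/+ × -/- → 1 Rh+.
Independent loci: P(type O, Rh-positive) = 1/4 × 1 = 1/4.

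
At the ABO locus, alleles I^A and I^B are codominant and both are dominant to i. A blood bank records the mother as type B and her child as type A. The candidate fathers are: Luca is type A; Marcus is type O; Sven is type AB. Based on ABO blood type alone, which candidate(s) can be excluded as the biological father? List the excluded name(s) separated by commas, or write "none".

A candidate is excluded only if no genotype consistent with his phenotype could produce a type A child with a type B mother.
Marcus (type O): no genotype consistent with that phenotype can produce a type-A child with a type-B mother.

Marcus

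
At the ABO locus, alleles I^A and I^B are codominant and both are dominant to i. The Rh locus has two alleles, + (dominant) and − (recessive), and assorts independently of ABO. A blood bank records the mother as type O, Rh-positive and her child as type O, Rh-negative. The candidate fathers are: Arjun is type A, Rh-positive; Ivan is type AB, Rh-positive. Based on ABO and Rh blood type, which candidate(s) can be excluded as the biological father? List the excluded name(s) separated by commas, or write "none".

A candidate is excluded only if no genotype consistent with his phenotype could produce a type O, Rh-negative child with a type O, Rh-positive mother.
Ivan (type AB, Rh+): no genotype consistent with that phenotype can produce a type-O Rh- child with a type-O mother.

Ivan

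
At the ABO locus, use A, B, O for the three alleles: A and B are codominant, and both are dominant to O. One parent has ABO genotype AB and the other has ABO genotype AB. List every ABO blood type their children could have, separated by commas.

A, B, AB

Gametes from AB × AB give offspring ABO genotypes AA, AB, BB, i.e. phenotypes A, B, AB.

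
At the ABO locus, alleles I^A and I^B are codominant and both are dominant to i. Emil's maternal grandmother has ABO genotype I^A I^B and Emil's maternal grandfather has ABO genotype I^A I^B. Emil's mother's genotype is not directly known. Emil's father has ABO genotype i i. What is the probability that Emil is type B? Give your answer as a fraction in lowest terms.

1/2

Emil's mother's ABO genotype from I^A I^B × I^A I^B: 1/4 I^A I^A, 1/2 I^A I^B, 1/4 I^B I^B.
Crossing each possibility with the father i i and summing P(type B): 1/4·0 + 1/2·1/2 + 1/4·1 = 1/2.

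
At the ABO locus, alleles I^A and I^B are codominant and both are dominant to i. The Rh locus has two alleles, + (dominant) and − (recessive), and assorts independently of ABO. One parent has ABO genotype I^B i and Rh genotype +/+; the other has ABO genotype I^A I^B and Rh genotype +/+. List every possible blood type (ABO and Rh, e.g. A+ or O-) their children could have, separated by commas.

A+, B+, AB+

Gametes from I^B i × I^A I^B give offspring ABO genotypes I^A I^B, I^A i, I^B I^B, I^B i, i.e. phenotypes A, B, AB.
Rh cross +/+ × +/+ → phenotypes Rh+.
Combining independently: A+, B+, AB+.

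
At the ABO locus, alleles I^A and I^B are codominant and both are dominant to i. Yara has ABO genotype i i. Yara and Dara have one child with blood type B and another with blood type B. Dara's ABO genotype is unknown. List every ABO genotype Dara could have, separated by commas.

For each candidate genotype of Dara, check whether crossing it with i i can produce every observed child phenotype.
  I^A I^A → possible child types {A} ✗
  I^A I^B → possible child types {A, B} ✓
  I^A i → possible child types {O, A} ✗
  I^B I^B → possible child types {B} ✓
  I^B i → possible child types {O, B} ✓
  i i → possible child types {O} ✗

I^A I^B, I^B I^B, I^B i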